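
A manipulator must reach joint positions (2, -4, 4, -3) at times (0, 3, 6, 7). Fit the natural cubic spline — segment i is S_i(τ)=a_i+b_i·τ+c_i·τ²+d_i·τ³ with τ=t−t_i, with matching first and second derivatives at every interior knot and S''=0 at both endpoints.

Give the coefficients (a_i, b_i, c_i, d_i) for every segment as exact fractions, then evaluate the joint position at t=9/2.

Δ: Δ0=-2, Δ1=8/3, Δ2=-7
row 1: diag=12, rhs=28; c'=1/4, d'=7/3
row 2: denom=8−3·1/4=29/4; d'=(-58−3·7/3)/(29/4)=-260/29
back: M2=-260/29
back: M1=7/3−1/4·-260/29=398/87
M: M0=0, M1=398/87, M2=-260/29, M3=0
seg 0: a=2, c=M0/2=0, d=(M1−M0)/(6·3)=199/783, b=Δ0−h0·(2M0+M1)/6=-373/87
seg 1: a=-4, c=M1/2=199/87, d=(M2−M1)/(6·3)=-589/783, b=Δ1−h1·(2M1+M2)/6=224/87
seg 2: a=4, c=M2/2=-130/29, d=(M3−M2)/(6·1)=130/87, b=Δ2−h2·(2M2+M3)/6=-349/87
t_q=9/2 → seg 1, τ=3/2; S=-4+224/87·τ+199/87·τ²+-589/783·τ³=573/232

  seg 0: a=2 b=-373/87 c=0 d=199/783
  seg 1: a=-4 b=224/87 c=199/87 d=-589/783
  seg 2: a=4 b=-349/87 c=-130/29 d=130/87
S(9/2) = 573/232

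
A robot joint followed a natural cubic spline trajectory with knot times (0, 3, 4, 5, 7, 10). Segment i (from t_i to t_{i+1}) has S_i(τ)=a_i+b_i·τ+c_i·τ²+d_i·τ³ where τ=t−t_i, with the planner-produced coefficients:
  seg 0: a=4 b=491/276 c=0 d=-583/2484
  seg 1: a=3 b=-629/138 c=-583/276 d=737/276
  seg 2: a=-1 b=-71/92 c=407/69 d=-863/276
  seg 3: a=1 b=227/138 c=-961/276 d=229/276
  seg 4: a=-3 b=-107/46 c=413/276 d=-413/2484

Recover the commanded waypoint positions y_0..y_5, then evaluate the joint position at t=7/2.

y_0=4 y_1=3 y_2=-1 y_3=1 y_4=-3 y_5=-1
S(7/2) = 1163/2208

y_0 = S_0(0) = a_0 = 4
y_1 = S_1(0) = a_1 = 3
y_2 = S_2(0) = a_2 = -1
y_3 = S_3(0) = a_3 = 1
y_4 = S_4(0) = a_4 = -3
y_5 = S_4(3) = -1
t_q=7/2 is in segment 1 (τ=1/2); S_1(τ)=1163/2208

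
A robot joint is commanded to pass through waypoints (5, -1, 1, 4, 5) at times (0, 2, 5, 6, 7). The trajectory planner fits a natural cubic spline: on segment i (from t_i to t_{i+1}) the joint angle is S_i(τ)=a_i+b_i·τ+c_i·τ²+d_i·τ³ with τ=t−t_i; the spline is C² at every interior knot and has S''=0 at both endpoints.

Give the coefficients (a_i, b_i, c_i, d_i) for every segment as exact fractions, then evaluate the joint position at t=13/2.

  seg 0: a=5 b=-1472/411 c=0 d=239/1644
  seg 1: a=-1 b=-755/411 c=239/274 d=-31/2466
  seg 2: a=1 b=2513/822 c=104/137 d=-671/822
  seg 3: a=4 b=874/411 c=-463/274 d=463/822
S(13/2) = 10327/2192

Δ: Δ0=-3, Δ1=2/3, Δ2=3, Δ3=1
row 1: diag=10, rhs=22; c'=3/10, d'=11/5
row 2: denom=8−3·3/10=71/10; d'=(14−3·11/5)/(71/10)=74/71
row 3: denom=4−1·10/71=274/71; d'=(-12−1·74/71)/(274/71)=-463/137
back: M3=-463/137
back: M2=74/71−10/71·-463/137=208/137
back: M1=11/5−3/10·208/137=239/137
M: M0=0, M1=239/137, M2=208/137, M3=-463/137, M4=0
seg 0: a=5, c=M0/2=0, d=(M1−M0)/(6·2)=239/1644, b=Δ0−h0·(2M0+M1)/6=-1472/411
seg 1: a=-1, c=M1/2=239/274, d=(M2−M1)/(6·3)=-31/2466, b=Δ1−h1·(2M1+M2)/6=-755/411
seg 2: a=1, c=M2/2=104/137, d=(M3−M2)/(6·1)=-671/822, b=Δ2−h2·(2M2+M3)/6=2513/822
seg 3: a=4, c=M3/2=-463/274, d=(M4−M3)/(6·1)=463/822, b=Δ3−h3·(2M3+M4)/6=874/411
t_q=13/2 → seg 3, τ=1/2; S=4+874/411·τ+-463/274·τ²+463/822·τ³=10327/2192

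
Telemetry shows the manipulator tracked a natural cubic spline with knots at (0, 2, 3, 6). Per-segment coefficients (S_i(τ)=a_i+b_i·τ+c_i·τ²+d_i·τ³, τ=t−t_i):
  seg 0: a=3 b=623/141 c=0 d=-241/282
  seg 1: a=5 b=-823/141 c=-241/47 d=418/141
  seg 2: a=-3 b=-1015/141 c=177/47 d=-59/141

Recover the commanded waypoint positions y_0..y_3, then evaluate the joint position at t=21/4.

y_0=3 y_1=5 y_2=-3 y_3=-2
S(21/4) = -14733/3008

y_0 = S_0(0) = a_0 = 3
y_1 = S_1(0) = a_1 = 5
y_2 = S_2(0) = a_2 = -3
y_3 = S_2(3) = -2
t_q=21/4 is in segment 2 (τ=9/4); S_2(τ)=-14733/3008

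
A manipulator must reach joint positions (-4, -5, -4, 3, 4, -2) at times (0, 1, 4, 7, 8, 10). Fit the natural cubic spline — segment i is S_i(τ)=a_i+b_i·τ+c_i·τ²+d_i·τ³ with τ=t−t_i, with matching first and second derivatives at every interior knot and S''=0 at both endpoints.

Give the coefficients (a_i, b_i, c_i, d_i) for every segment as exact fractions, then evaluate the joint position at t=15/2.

Δ: Δ0=-1, Δ1=1/3, Δ2=7/3, Δ3=1, Δ4=-3
row 1: diag=8, rhs=8; c'=3/8, d'=1
row 2: denom=12−3·3/8=87/8; d'=(12−3·1)/(87/8)=24/29
row 3: denom=8−3·8/29=208/29; d'=(-8−3·24/29)/(208/29)=-19/13
row 4: denom=6−1·29/208=1219/208; d'=(-24−1·-19/13)/(1219/208)=-4688/1219
back: M4=-4688/1219
back: M3=-19/13−29/208·-4688/1219=-1128/1219
back: M2=24/29−8/29·-1128/1219=1320/1219
back: M1=1−3/8·1320/1219=724/1219
M: M0=0, M1=724/1219, M2=1320/1219, M3=-1128/1219, M4=-4688/1219, M5=0
seg 0: a=-4, c=M0/2=0, d=(M1−M0)/(6·1)=362/3657, b=Δ0−h0·(2M0+M1)/6=-4019/3657
seg 1: a=-5, c=M1/2=362/1219, d=(M2−M1)/(6·3)=298/10971, b=Δ1−h1·(2M1+M2)/6=-2933/3657
seg 2: a=-4, c=M2/2=660/1219, d=(M3−M2)/(6·3)=-136/1219, b=Δ2−h2·(2M2+M3)/6=6265/3657
seg 3: a=3, c=M3/2=-564/1219, d=(M4−M3)/(6·1)=-1780/3657, b=Δ3−h3·(2M3+M4)/6=7129/3657
seg 4: a=4, c=M4/2=-2344/1219, d=(M5−M4)/(6·2)=1172/3657, b=Δ4−h4·(2M4+M5)/6=-1595/3657
t_q=15/2 → seg 3, τ=1/2; S=3+7129/3657·τ+-564/1219·τ²+-1780/3657·τ³=4630/1219

  seg 0: a=-4 b=-4019/3657 c=0 d=362/3657
  seg 1: a=-5 b=-2933/3657 c=362/1219 d=298/10971
  seg 2: a=-4 b=6265/3657 c=660/1219 d=-136/1219
  seg 3: a=3 b=7129/3657 c=-564/1219 d=-1780/3657
  seg 4: a=4 b=-1595/3657 c=-2344/1219 d=1172/3657
S(15/2) = 4630/1219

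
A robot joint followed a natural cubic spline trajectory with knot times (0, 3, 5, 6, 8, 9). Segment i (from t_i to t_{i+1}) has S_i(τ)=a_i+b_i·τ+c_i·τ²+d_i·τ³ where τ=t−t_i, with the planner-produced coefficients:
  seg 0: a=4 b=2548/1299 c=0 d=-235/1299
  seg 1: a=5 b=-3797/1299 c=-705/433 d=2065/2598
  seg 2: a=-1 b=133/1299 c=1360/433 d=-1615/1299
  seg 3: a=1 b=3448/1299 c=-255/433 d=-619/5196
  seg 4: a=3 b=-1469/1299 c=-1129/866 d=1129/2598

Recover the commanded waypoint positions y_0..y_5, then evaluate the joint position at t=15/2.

y_0=4 y_1=5 y_2=-1 y_3=1 y_4=3 y_5=1
S(15/2) = 45093/13856

y_0 = S_0(0) = a_0 = 4
y_1 = S_1(0) = a_1 = 5
y_2 = S_2(0) = a_2 = -1
y_3 = S_3(0) = a_3 = 1
y_4 = S_4(0) = a_4 = 3
y_5 = S_4(1) = 1
t_q=15/2 is in segment 3 (τ=3/2); S_3(τ)=45093/13856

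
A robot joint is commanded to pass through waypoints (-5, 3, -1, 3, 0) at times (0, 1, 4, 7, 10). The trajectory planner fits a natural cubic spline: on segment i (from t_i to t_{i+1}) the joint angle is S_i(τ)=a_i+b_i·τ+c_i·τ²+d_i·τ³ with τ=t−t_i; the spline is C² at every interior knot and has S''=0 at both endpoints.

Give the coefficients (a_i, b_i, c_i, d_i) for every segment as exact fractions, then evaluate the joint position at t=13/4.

Δ: Δ0=8, Δ1=-4/3, Δ2=4/3, Δ3=-1
row 1: diag=8, rhs=-56; c'=3/8, d'=-7
row 2: denom=12−3·3/8=87/8; d'=(16−3·-7)/(87/8)=296/87
row 3: denom=12−3·8/29=324/29; d'=(-14−3·296/87)/(324/29)=-13/6
back: M3=-13/6
back: M2=296/87−8/29·-13/6=4
back: M1=-7−3/8·4=-17/2
M: M0=0, M1=-17/2, M2=4, M3=-13/6, M4=0
seg 0: a=-5, c=M0/2=0, d=(M1−M0)/(6·1)=-17/12, b=Δ0−h0·(2M0+M1)/6=113/12
seg 1: a=3, c=M1/2=-17/4, d=(M2−M1)/(6·3)=25/36, b=Δ1−h1·(2M1+M2)/6=31/6
seg 2: a=-1, c=M2/2=2, d=(M3−M2)/(6·3)=-37/108, b=Δ2−h2·(2M2+M3)/6=-19/12
seg 3: a=3, c=M3/2=-13/12, d=(M4−M3)/(6·3)=13/108, b=Δ3−h3·(2M3+M4)/6=7/6
t_q=13/4 → seg 1, τ=9/4; S=3+31/6·τ+-17/4·τ²+25/36·τ³=261/256

  seg 0: a=-5 b=113/12 c=0 d=-17/12
  seg 1: a=3 b=31/6 c=-17/4 d=25/36
  seg 2: a=-1 b=-19/12 c=2 d=-37/108
  seg 3: a=3 b=7/6 c=-13/12 d=13/108
S(13/4) = 261/256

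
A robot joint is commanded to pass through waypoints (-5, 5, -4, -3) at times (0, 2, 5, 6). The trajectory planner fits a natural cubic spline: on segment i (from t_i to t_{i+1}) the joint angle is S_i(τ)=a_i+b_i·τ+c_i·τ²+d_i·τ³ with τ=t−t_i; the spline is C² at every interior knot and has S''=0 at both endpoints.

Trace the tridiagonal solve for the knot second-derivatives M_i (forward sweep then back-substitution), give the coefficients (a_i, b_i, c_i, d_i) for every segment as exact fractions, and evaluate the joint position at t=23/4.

Δ: Δ0=5, Δ1=-3, Δ2=1
row 1: diag=10, rhs=-48; c'=3/10, d'=-24/5
row 2: denom=8−3·3/10=71/10; d'=(24−3·-24/5)/(71/10)=384/71
back: M2=384/71
back: M1=-24/5−3/10·384/71=-456/71
M: M0=0, M1=-456/71, M2=384/71, M3=0
seg 0: a=-5, c=M0/2=0, d=(M1−M0)/(6·2)=-38/71, b=Δ0−h0·(2M0+M1)/6=507/71
seg 1: a=5, c=M1/2=-228/71, d=(M2−M1)/(6·3)=140/213, b=Δ1−h1·(2M1+M2)/6=51/71
seg 2: a=-4, c=M2/2=192/71, d=(M3−M2)/(6·1)=-64/71, b=Δ2−h2·(2M2+M3)/6=-57/71
t_q=23/4 → seg 2, τ=3/4; S=-4+-57/71·τ+192/71·τ²+-64/71·τ³=-983/284

  seg 0: a=-5 b=507/71 c=0 d=-38/71
  seg 1: a=5 b=51/71 c=-228/71 d=140/213
  seg 2: a=-4 b=-57/71 c=192/71 d=-64/71
S(23/4) = -983/284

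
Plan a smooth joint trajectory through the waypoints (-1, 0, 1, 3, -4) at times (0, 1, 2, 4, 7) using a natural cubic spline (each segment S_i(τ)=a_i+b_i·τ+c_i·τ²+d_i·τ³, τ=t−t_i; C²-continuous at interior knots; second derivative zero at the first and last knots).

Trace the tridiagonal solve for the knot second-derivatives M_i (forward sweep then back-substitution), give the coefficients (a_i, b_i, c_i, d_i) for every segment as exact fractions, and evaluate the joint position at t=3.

  seg 0: a=-1 b=331/321 c=0 d=-10/321
  seg 1: a=0 b=301/321 c=-10/107 d=50/321
  seg 2: a=1 b=391/321 c=40/107 d=-155/642
  seg 3: a=3 b=-59/321 c=-115/107 d=115/963
S(3) = 503/214

Δ: Δ0=1, Δ1=1, Δ2=1, Δ3=-7/3
row 1: diag=4, rhs=0; c'=1/4, d'=0
row 2: denom=6−1·1/4=23/4; d'=(0−1·0)/(23/4)=0
row 3: denom=10−2·8/23=214/23; d'=(-20−2·0)/(214/23)=-230/107
back: M3=-230/107
back: M2=0−8/23·-230/107=80/107
back: M1=0−1/4·80/107=-20/107
M: M0=0, M1=-20/107, M2=80/107, M3=-230/107, M4=0
seg 0: a=-1, c=M0/2=0, d=(M1−M0)/(6·1)=-10/321, b=Δ0−h0·(2M0+M1)/6=331/321
seg 1: a=0, c=M1/2=-10/107, d=(M2−M1)/(6·1)=50/321, b=Δ1−h1·(2M1+M2)/6=301/321
seg 2: a=1, c=M2/2=40/107, d=(M3−M2)/(6·2)=-155/642, b=Δ2−h2·(2M2+M3)/6=391/321
seg 3: a=3, c=M3/2=-115/107, d=(M4−M3)/(6·3)=115/963, b=Δ3−h3·(2M3+M4)/6=-59/321
t_q=3 → seg 2, τ=1; S=1+391/321·τ+40/107·τ²+-155/642·τ³=503/214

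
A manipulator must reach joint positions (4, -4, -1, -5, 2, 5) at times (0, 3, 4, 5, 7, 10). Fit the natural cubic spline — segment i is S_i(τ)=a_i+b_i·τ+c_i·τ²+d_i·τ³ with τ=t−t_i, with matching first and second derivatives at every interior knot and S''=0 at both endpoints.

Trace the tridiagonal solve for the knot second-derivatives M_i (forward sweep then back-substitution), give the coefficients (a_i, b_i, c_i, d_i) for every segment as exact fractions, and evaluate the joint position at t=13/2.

  seg 0: a=4 b=-4735/828 c=0 d=2527/7452
  seg 1: a=-4 b=1423/414 c=2527/828 d=-321/92
  seg 2: a=-1 b=-767/828 c=-1535/207 d=3595/828
  seg 3: a=-5 b=-377/138 c=4645/828 d=-2065/1656
  seg 4: a=2 b=982/207 c=-775/414 d=775/3726
S(13/2) = -1007/1472

Δ: Δ0=-8/3, Δ1=3, Δ2=-4, Δ3=7/2, Δ4=1
row 1: diag=8, rhs=34; c'=1/8, d'=17/4
row 2: denom=4−1·1/8=31/8; d'=(-42−1·17/4)/(31/8)=-370/31
row 3: denom=6−1·8/31=178/31; d'=(45−1·-370/31)/(178/31)=1765/178
row 4: denom=10−2·31/89=828/89; d'=(-15−2·1765/178)/(828/89)=-775/207
back: M4=-775/207
back: M3=1765/178−31/89·-775/207=4645/414
back: M2=-370/31−8/31·4645/414=-3070/207
back: M1=17/4−1/8·-3070/207=2527/414
M: M0=0, M1=2527/414, M2=-3070/207, M3=4645/414, M4=-775/207, M5=0
seg 0: a=4, c=M0/2=0, d=(M1−M0)/(6·3)=2527/7452, b=Δ0−h0·(2M0+M1)/6=-4735/828
seg 1: a=-4, c=M1/2=2527/828, d=(M2−M1)/(6·1)=-321/92, b=Δ1−h1·(2M1+M2)/6=1423/414
seg 2: a=-1, c=M2/2=-1535/207, d=(M3−M2)/(6·1)=3595/828, b=Δ2−h2·(2M2+M3)/6=-767/828
seg 3: a=-5, c=M3/2=4645/828, d=(M4−M3)/(6·2)=-2065/1656, b=Δ3−h3·(2M3+M4)/6=-377/138
seg 4: a=2, c=M4/2=-775/414, d=(M5−M4)/(6·3)=775/3726, b=Δ4−h4·(2M4+M5)/6=982/207
t_q=13/2 → seg 3, τ=3/2; S=-5+-377/138·τ+4645/828·τ²+-2065/1656·τ³=-1007/1472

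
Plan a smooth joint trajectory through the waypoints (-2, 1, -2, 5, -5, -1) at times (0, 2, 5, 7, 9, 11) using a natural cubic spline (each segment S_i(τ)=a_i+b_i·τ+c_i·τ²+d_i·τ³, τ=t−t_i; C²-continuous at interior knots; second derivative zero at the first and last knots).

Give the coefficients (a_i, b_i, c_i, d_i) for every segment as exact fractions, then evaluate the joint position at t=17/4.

Δ: Δ0=3/2, Δ1=-1, Δ2=7/2, Δ3=-5, Δ4=2
row 1: diag=10, rhs=-15; c'=3/10, d'=-3/2
row 2: denom=10−3·3/10=91/10; d'=(27−3·-3/2)/(91/10)=45/13
row 3: denom=8−2·20/91=688/91; d'=(-51−2·45/13)/(688/91)=-5271/688
row 4: denom=8−2·91/344=1285/172; d'=(42−2·-5271/688)/(1285/172)=19719/2570
back: M4=19719/2570
back: M3=-5271/688−91/344·19719/2570=-12453/1285
back: M2=45/13−20/91·-12453/1285=1437/257
back: M1=-3/2−3/10·1437/257=-4083/1285
M: M0=0, M1=-4083/1285, M2=1437/257, M3=-12453/1285, M4=19719/2570, M5=0
seg 0: a=-2, c=M0/2=0, d=(M1−M0)/(6·2)=-1361/5140, b=Δ0−h0·(2M0+M1)/6=6577/2570
seg 1: a=1, c=M1/2=-4083/2570, d=(M2−M1)/(6·3)=626/1285, b=Δ1−h1·(2M1+M2)/6=-1589/2570
seg 2: a=-2, c=M2/2=1437/514, d=(M3−M2)/(6·2)=-3273/2570, b=Δ2−h2·(2M2+M3)/6=7717/2570
seg 3: a=5, c=M3/2=-12453/2570, d=(M4−M3)/(6·2)=2975/2056, b=Δ3−h3·(2M3+M4)/6=-2819/2570
seg 4: a=-5, c=M4/2=19719/5140, d=(M5−M4)/(6·2)=-6573/10280, b=Δ4−h4·(2M4+M5)/6=-4003/1285
t_q=17/4 → seg 1, τ=9/4; S=1+-1589/2570·τ+-4083/2570·τ²+626/1285·τ³=-11863/4112

  seg 0: a=-2 b=6577/2570 c=0 d=-1361/5140
  seg 1: a=1 b=-1589/2570 c=-4083/2570 d=626/1285
  seg 2: a=-2 b=7717/2570 c=1437/514 d=-3273/2570
  seg 3: a=5 b=-2819/2570 c=-12453/2570 d=2975/2056
  seg 4: a=-5 b=-4003/1285 c=19719/5140 d=-6573/10280
S(17/4) = -11863/4112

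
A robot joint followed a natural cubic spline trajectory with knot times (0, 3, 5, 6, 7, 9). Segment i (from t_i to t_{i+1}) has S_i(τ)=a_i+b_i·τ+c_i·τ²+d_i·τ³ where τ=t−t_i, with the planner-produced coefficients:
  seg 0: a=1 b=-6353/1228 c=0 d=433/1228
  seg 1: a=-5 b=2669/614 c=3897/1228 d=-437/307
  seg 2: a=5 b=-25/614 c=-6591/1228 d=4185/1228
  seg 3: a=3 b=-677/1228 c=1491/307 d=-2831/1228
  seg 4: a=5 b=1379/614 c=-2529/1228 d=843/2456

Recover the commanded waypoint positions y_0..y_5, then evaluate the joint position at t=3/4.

y_0=1 y_1=-5 y_2=5 y_3=3 y_4=5 y_5=4
S(3/4) = -214661/78592

y_0 = S_0(0) = a_0 = 1
y_1 = S_1(0) = a_1 = -5
y_2 = S_2(0) = a_2 = 5
y_3 = S_3(0) = a_3 = 3
y_4 = S_4(0) = a_4 = 5
y_5 = S_4(2) = 4
t_q=3/4 is in segment 0 (τ=3/4); S_0(τ)=-214661/78592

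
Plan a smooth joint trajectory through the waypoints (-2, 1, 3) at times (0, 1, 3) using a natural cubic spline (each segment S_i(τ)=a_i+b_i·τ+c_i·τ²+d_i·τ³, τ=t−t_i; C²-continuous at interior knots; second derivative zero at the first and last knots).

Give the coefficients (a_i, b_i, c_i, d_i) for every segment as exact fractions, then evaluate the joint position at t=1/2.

  seg 0: a=-2 b=10/3 c=0 d=-1/3
  seg 1: a=1 b=7/3 c=-1 d=1/6
S(1/2) = -3/8

Δ: Δ0=3, Δ1=1
row 1: diag=6, rhs=-12; c'=1/3, d'=-2
back: M1=-2
M: M0=0, M1=-2, M2=0
seg 0: a=-2, c=M0/2=0, d=(M1−M0)/(6·1)=-1/3, b=Δ0−h0·(2M0+M1)/6=10/3
seg 1: a=1, c=M1/2=-1, d=(M2−M1)/(6·2)=1/6, b=Δ1−h1·(2M1+M2)/6=7/3
t_q=1/2 → seg 0, τ=1/2; S=-2+10/3·τ+0·τ²+-1/3·τ³=-3/8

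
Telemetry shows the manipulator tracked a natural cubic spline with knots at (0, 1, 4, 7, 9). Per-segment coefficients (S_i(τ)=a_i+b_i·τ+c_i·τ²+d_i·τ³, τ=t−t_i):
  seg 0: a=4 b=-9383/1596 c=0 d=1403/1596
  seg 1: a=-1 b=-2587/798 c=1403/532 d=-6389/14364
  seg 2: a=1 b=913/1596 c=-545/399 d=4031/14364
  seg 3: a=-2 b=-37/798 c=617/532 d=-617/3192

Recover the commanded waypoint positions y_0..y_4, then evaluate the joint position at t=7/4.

y_0 = S_0(0) = a_0 = 4
y_1 = S_1(0) = a_1 = -1
y_2 = S_2(0) = a_2 = 1
y_3 = S_3(0) = a_3 = -2
y_4 = S_3(2) = 1
t_q=7/4 is in segment 1 (τ=3/4); S_1(τ)=-3827/1792

y_0=4 y_1=-1 y_2=1 y_3=-2 y_4=1
S(7/4) = -3827/1792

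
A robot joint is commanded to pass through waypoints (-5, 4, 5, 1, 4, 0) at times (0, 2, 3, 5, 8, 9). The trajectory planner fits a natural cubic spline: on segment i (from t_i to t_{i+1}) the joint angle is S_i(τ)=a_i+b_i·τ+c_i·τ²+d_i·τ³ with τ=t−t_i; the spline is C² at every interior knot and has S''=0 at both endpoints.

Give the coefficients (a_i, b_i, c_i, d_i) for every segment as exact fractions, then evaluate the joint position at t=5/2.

  seg 0: a=-5 b=24989/4586 c=0 d=-544/2293
  seg 1: a=4 b=11933/4586 c=-3264/2293 d=-819/4586
  seg 2: a=5 b=-1790/2293 c=-8985/4586 d=6189/9172
  seg 3: a=1 b=-1193/2293 c=4791/2293 d=-3629/6879
  seg 4: a=4 b=-5108/2293 c=-6096/2293 d=2032/2293
S(5/2) = 180609/36688

Δ: Δ0=9/2, Δ1=1, Δ2=-2, Δ3=1, Δ4=-4
row 1: diag=6, rhs=-21; c'=1/6, d'=-7/2
row 2: denom=6−1·1/6=35/6; d'=(-18−1·-7/2)/(35/6)=-87/35
row 3: denom=10−2·12/35=326/35; d'=(18−2·-87/35)/(326/35)=402/163
row 4: denom=8−3·105/326=2293/326; d'=(-30−3·402/163)/(2293/326)=-12192/2293
back: M4=-12192/2293
back: M3=402/163−105/326·-12192/2293=9582/2293
back: M2=-87/35−12/35·9582/2293=-8985/2293
back: M1=-7/2−1/6·-8985/2293=-6528/2293
M: M0=0, M1=-6528/2293, M2=-8985/2293, M3=9582/2293, M4=-12192/2293, M5=0
seg 0: a=-5, c=M0/2=0, d=(M1−M0)/(6·2)=-544/2293, b=Δ0−h0·(2M0+M1)/6=24989/4586
seg 1: a=4, c=M1/2=-3264/2293, d=(M2−M1)/(6·1)=-819/4586, b=Δ1−h1·(2M1+M2)/6=11933/4586
seg 2: a=5, c=M2/2=-8985/4586, d=(M3−M2)/(6·2)=6189/9172, b=Δ2−h2·(2M2+M3)/6=-1790/2293
seg 3: a=1, c=M3/2=4791/2293, d=(M4−M3)/(6·3)=-3629/6879, b=Δ3−h3·(2M3+M4)/6=-1193/2293
seg 4: a=4, c=M4/2=-6096/2293, d=(M5−M4)/(6·1)=2032/2293, b=Δ4−h4·(2M4+M5)/6=-5108/2293
t_q=5/2 → seg 1, τ=1/2; S=4+11933/4586·τ+-3264/2293·τ²+-819/4586·τ³=180609/36688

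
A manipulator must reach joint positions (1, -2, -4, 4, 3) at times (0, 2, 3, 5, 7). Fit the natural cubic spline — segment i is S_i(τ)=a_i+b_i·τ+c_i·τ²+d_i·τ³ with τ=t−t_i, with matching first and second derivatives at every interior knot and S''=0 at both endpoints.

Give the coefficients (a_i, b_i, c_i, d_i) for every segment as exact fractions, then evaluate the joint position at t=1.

  seg 0: a=1 b=-113/128 c=0 d=-79/512
  seg 1: a=-2 b=-175/64 c=-237/256 d=425/256
  seg 2: a=-4 b=101/256 c=519/128 d=-1153/1024
  seg 3: a=4 b=397/128 c=-1383/512 d=461/1024
S(1) = -19/512

Δ: Δ0=-3/2, Δ1=-2, Δ2=4, Δ3=-1/2
row 1: diag=6, rhs=-3; c'=1/6, d'=-1/2
row 2: denom=6−1·1/6=35/6; d'=(36−1·-1/2)/(35/6)=219/35
row 3: denom=8−2·12/35=256/35; d'=(-27−2·219/35)/(256/35)=-1383/256
back: M3=-1383/256
back: M2=219/35−12/35·-1383/256=519/64
back: M1=-1/2−1/6·519/64=-237/128
M: M0=0, M1=-237/128, M2=519/64, M3=-1383/256, M4=0
seg 0: a=1, c=M0/2=0, d=(M1−M0)/(6·2)=-79/512, b=Δ0−h0·(2M0+M1)/6=-113/128
seg 1: a=-2, c=M1/2=-237/256, d=(M2−M1)/(6·1)=425/256, b=Δ1−h1·(2M1+M2)/6=-175/64
seg 2: a=-4, c=M2/2=519/128, d=(M3−M2)/(6·2)=-1153/1024, b=Δ2−h2·(2M2+M3)/6=101/256
seg 3: a=4, c=M3/2=-1383/512, d=(M4−M3)/(6·2)=461/1024, b=Δ3−h3·(2M3+M4)/6=397/128
t_q=1 → seg 0, τ=1; S=1+-113/128·τ+0·τ²+-79/512·τ³=-19/512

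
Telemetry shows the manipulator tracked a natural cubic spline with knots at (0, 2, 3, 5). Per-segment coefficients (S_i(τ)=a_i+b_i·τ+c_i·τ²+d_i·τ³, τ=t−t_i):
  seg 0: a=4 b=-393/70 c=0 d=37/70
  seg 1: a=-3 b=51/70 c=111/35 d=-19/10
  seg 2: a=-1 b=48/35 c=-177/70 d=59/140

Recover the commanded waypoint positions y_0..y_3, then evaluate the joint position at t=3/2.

y_0 = S_0(0) = a_0 = 4
y_1 = S_1(0) = a_1 = -3
y_2 = S_2(0) = a_2 = -1
y_3 = S_2(2) = -5
t_q=3/2 is in segment 0 (τ=3/2); S_0(τ)=-211/80

y_0=4 y_1=-3 y_2=-1 y_3=-5
S(3/2) = -211/80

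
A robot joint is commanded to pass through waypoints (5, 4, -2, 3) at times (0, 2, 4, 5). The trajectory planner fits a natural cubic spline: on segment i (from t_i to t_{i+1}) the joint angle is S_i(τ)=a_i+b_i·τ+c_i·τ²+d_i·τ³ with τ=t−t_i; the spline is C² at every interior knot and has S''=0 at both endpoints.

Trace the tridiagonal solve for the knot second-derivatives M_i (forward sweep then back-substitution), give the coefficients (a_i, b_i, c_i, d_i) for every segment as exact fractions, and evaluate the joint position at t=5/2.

  seg 0: a=5 b=10/11 c=0 d=-31/88
  seg 1: a=4 b=-73/22 c=-93/44 d=25/22
  seg 2: a=-2 b=41/22 c=207/44 d=-69/44
S(5/2) = 43/22

Δ: Δ0=-1/2, Δ1=-3, Δ2=5
row 1: diag=8, rhs=-15; c'=1/4, d'=-15/8
row 2: denom=6−2·1/4=11/2; d'=(48−2·-15/8)/(11/2)=207/22
back: M2=207/22
back: M1=-15/8−1/4·207/22=-93/22
M: M0=0, M1=-93/22, M2=207/22, M3=0
seg 0: a=5, c=M0/2=0, d=(M1−M0)/(6·2)=-31/88, b=Δ0−h0·(2M0+M1)/6=10/11
seg 1: a=4, c=M1/2=-93/44, d=(M2−M1)/(6·2)=25/22, b=Δ1−h1·(2M1+M2)/6=-73/22
seg 2: a=-2, c=M2/2=207/44, d=(M3−M2)/(6·1)=-69/44, b=Δ2−h2·(2M2+M3)/6=41/22
t_q=5/2 → seg 1, τ=1/2; S=4+-73/22·τ+-93/44·τ²+25/22·τ³=43/22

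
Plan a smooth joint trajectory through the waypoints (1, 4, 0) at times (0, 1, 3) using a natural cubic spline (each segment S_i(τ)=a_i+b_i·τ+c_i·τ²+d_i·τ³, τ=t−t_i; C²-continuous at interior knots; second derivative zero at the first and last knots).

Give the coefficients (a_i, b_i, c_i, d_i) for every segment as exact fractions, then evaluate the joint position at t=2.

Δ: Δ0=3, Δ1=-2
row 1: diag=6, rhs=-30; c'=1/3, d'=-5
back: M1=-5
M: M0=0, M1=-5, M2=0
seg 0: a=1, c=M0/2=0, d=(M1−M0)/(6·1)=-5/6, b=Δ0−h0·(2M0+M1)/6=23/6
seg 1: a=4, c=M1/2=-5/2, d=(M2−M1)/(6·2)=5/12, b=Δ1−h1·(2M1+M2)/6=4/3
t_q=2 → seg 1, τ=1; S=4+4/3·τ+-5/2·τ²+5/12·τ³=13/4

  seg 0: a=1 b=23/6 c=0 d=-5/6
  seg 1: a=4 b=4/3 c=-5/2 d=5/12
S(2) = 13/4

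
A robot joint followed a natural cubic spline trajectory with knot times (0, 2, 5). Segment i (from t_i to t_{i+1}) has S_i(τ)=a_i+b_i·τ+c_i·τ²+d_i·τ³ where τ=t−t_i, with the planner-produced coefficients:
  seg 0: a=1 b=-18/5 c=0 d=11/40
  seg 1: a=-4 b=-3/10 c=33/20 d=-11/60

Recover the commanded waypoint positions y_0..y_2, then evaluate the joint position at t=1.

y_0=1 y_1=-4 y_2=5
S(1) = -93/40

y_0 = S_0(0) = a_0 = 1
y_1 = S_1(0) = a_1 = -4
y_2 = S_1(3) = 5
t_q=1 is in segment 0 (τ=1); S_0(τ)=-93/40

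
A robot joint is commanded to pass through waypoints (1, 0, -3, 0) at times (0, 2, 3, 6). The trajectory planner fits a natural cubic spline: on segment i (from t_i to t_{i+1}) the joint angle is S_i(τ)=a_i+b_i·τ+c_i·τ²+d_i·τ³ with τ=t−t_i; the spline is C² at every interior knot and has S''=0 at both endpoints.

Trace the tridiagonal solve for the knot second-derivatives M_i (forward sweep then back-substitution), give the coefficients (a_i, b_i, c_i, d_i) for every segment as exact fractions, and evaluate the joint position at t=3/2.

Δ: Δ0=-1/2, Δ1=-3, Δ2=1
row 1: diag=6, rhs=-15; c'=1/6, d'=-5/2
row 2: denom=8−1·1/6=47/6; d'=(24−1·-5/2)/(47/6)=159/47
back: M2=159/47
back: M1=-5/2−1/6·159/47=-144/47
M: M0=0, M1=-144/47, M2=159/47, M3=0
seg 0: a=1, c=M0/2=0, d=(M1−M0)/(6·2)=-12/47, b=Δ0−h0·(2M0+M1)/6=49/94
seg 1: a=0, c=M1/2=-72/47, d=(M2−M1)/(6·1)=101/94, b=Δ1−h1·(2M1+M2)/6=-239/94
seg 2: a=-3, c=M2/2=159/94, d=(M3−M2)/(6·3)=-53/282, b=Δ2−h2·(2M2+M3)/6=-112/47
t_q=3/2 → seg 0, τ=3/2; S=1+49/94·τ+0·τ²+-12/47·τ³=173/188

  seg 0: a=1 b=49/94 c=0 d=-12/47
  seg 1: a=0 b=-239/94 c=-72/47 d=101/94
  seg 2: a=-3 b=-112/47 c=159/94 d=-53/282
S(3/2) = 173/188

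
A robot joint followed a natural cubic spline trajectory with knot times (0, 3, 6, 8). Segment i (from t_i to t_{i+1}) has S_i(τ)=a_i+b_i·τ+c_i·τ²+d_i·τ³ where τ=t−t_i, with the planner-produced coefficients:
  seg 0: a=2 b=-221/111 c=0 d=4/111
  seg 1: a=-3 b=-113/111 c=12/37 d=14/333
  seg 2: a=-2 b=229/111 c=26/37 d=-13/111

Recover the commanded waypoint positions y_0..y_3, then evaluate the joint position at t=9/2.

y_0 = S_0(0) = a_0 = 2
y_1 = S_1(0) = a_1 = -3
y_2 = S_2(0) = a_2 = -2
y_3 = S_2(2) = 4
t_q=9/2 is in segment 1 (τ=3/2); S_1(τ)=-541/148

y_0=2 y_1=-3 y_2=-2 y_3=4
S(9/2) = -541/148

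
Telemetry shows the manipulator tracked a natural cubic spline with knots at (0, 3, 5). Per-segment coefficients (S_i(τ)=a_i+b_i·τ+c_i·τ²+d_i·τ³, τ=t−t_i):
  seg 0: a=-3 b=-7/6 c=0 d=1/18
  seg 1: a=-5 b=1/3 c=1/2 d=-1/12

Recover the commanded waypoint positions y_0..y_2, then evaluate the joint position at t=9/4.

y_0=-3 y_1=-5 y_2=-3
S(9/4) = -639/128

y_0 = S_0(0) = a_0 = -3
y_1 = S_1(0) = a_1 = -5
y_2 = S_1(2) = -3
t_q=9/4 is in segment 0 (τ=9/4); S_0(τ)=-639/128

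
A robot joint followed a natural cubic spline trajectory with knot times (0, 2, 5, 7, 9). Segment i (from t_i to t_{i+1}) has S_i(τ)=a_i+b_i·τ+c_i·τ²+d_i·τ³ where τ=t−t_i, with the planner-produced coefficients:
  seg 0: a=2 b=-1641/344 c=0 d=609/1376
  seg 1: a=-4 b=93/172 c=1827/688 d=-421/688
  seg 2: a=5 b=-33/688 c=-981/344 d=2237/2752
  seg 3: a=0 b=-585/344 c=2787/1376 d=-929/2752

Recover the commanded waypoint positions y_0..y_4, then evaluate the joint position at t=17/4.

y_0 = S_0(0) = a_0 = 2
y_1 = S_1(0) = a_1 = -4
y_2 = S_2(0) = a_2 = 5
y_3 = S_3(0) = a_3 = 0
y_4 = S_3(2) = 2
t_q=17/4 is in segment 1 (τ=9/4); S_1(τ)=162479/44032

y_0=2 y_1=-4 y_2=5 y_3=0 y_4=2
S(17/4) = 162479/44032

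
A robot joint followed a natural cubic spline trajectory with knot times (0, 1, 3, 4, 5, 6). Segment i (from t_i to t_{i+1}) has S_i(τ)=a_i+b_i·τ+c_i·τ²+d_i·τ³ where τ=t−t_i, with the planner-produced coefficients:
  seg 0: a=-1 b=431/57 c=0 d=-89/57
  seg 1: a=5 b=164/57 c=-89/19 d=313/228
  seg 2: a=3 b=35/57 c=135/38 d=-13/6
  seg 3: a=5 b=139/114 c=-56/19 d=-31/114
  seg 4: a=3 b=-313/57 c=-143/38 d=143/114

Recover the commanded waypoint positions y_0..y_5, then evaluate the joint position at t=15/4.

y_0=-1 y_1=5 y_2=3 y_3=5 y_4=3 y_5=-5
S(15/4) = 11053/2432

y_0 = S_0(0) = a_0 = -1
y_1 = S_1(0) = a_1 = 5
y_2 = S_2(0) = a_2 = 3
y_3 = S_3(0) = a_3 = 5
y_4 = S_4(0) = a_4 = 3
y_5 = S_4(1) = -5
t_q=15/4 is in segment 2 (τ=3/4); S_2(τ)=11053/2432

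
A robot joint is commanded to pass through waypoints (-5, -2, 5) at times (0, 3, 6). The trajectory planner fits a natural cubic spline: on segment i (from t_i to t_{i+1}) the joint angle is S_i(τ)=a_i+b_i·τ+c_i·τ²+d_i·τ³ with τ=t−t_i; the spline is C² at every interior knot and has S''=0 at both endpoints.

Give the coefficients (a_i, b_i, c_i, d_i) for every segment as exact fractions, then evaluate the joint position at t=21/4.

Δ: Δ0=1, Δ1=7/3
row 1: diag=12, rhs=8; c'=1/4, d'=2/3
back: M1=2/3
M: M0=0, M1=2/3, M2=0
seg 0: a=-5, c=M0/2=0, d=(M1−M0)/(6·3)=1/27, b=Δ0−h0·(2M0+M1)/6=2/3
seg 1: a=-2, c=M1/2=1/3, d=(M2−M1)/(6·3)=-1/27, b=Δ1−h1·(2M1+M2)/6=5/3
t_q=21/4 → seg 1, τ=9/4; S=-2+5/3·τ+1/3·τ²+-1/27·τ³=193/64

  seg 0: a=-5 b=2/3 c=0 d=1/27
  seg 1: a=-2 b=5/3 c=1/3 d=-1/27
S(21/4) = 193/64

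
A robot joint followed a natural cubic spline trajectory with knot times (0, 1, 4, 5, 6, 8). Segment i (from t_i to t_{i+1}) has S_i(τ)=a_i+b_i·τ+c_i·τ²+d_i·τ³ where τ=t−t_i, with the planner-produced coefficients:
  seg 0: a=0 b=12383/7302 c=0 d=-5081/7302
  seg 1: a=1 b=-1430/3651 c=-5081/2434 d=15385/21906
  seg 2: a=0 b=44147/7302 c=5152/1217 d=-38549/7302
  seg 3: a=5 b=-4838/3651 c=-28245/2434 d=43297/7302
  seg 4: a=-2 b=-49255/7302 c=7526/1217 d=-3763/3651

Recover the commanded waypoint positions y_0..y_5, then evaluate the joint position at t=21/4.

y_0 = S_0(0) = a_0 = 0
y_1 = S_1(0) = a_1 = 1
y_2 = S_2(0) = a_2 = 0
y_3 = S_3(0) = a_3 = 5
y_4 = S_4(0) = a_4 = -2
y_5 = S_4(2) = 1
t_q=21/4 is in segment 3 (τ=1/4); S_3(τ)=628727/155776

y_0=0 y_1=1 y_2=0 y_3=5 y_4=-2 y_5=1
S(21/4) = 628727/155776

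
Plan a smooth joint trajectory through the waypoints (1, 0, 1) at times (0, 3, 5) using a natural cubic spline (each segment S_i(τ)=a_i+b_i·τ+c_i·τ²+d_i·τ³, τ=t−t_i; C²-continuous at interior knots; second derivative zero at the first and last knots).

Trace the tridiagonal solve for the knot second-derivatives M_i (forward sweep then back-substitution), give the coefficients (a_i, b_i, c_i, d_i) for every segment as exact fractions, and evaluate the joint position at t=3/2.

  seg 0: a=1 b=-7/12 c=0 d=1/36
  seg 1: a=0 b=1/6 c=1/4 d=-1/24
S(3/2) = 7/32

Δ: Δ0=-1/3, Δ1=1/2
row 1: diag=10, rhs=5; c'=1/5, d'=1/2
back: M1=1/2
M: M0=0, M1=1/2, M2=0
seg 0: a=1, c=M0/2=0, d=(M1−M0)/(6·3)=1/36, b=Δ0−h0·(2M0+M1)/6=-7/12
seg 1: a=0, c=M1/2=1/4, d=(M2−M1)/(6·2)=-1/24, b=Δ1−h1·(2M1+M2)/6=1/6
t_q=3/2 → seg 0, τ=3/2; S=1+-7/12·τ+0·τ²+1/36·τ³=7/32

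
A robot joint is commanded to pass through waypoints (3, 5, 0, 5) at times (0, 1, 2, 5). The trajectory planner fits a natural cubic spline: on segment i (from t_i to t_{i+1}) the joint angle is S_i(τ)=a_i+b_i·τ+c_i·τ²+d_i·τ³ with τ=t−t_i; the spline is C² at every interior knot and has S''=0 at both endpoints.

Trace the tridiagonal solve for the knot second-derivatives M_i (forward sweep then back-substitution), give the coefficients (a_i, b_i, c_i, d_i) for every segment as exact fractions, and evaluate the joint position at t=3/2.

Δ: Δ0=2, Δ1=-5, Δ2=5/3
row 1: diag=4, rhs=-42; c'=1/4, d'=-21/2
row 2: denom=8−1·1/4=31/4; d'=(40−1·-21/2)/(31/4)=202/31
back: M2=202/31
back: M1=-21/2−1/4·202/31=-376/31
M: M0=0, M1=-376/31, M2=202/31, M3=0
seg 0: a=3, c=M0/2=0, d=(M1−M0)/(6·1)=-188/93, b=Δ0−h0·(2M0+M1)/6=374/93
seg 1: a=5, c=M1/2=-188/31, d=(M2−M1)/(6·1)=289/93, b=Δ1−h1·(2M1+M2)/6=-190/93
seg 2: a=0, c=M2/2=101/31, d=(M3−M2)/(6·3)=-101/279, b=Δ2−h2·(2M2+M3)/6=-451/93
t_q=3/2 → seg 1, τ=1/2; S=5+-190/93·τ+-188/31·τ²+289/93·τ³=707/248

  seg 0: a=3 b=374/93 c=0 d=-188/93
  seg 1: a=5 b=-190/93 c=-188/31 d=289/93
  seg 2: a=0 b=-451/93 c=101/31 d=-101/279
S(3/2) = 707/248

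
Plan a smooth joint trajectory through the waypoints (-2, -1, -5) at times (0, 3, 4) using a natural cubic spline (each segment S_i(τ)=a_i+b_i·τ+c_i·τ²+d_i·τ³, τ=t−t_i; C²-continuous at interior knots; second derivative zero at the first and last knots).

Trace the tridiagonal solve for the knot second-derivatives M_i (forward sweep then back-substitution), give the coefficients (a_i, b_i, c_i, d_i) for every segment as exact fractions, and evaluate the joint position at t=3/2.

Δ: Δ0=1/3, Δ1=-4
row 1: diag=8, rhs=-26; c'=1/8, d'=-13/4
back: M1=-13/4
M: M0=0, M1=-13/4, M2=0
seg 0: a=-2, c=M0/2=0, d=(M1−M0)/(6·3)=-13/72, b=Δ0−h0·(2M0+M1)/6=47/24
seg 1: a=-1, c=M1/2=-13/8, d=(M2−M1)/(6·1)=13/24, b=Δ1−h1·(2M1+M2)/6=-35/12
t_q=3/2 → seg 0, τ=3/2; S=-2+47/24·τ+0·τ²+-13/72·τ³=21/64

  seg 0: a=-2 b=47/24 c=0 d=-13/72
  seg 1: a=-1 b=-35/12 c=-13/8 d=13/24
S(3/2) = 21/64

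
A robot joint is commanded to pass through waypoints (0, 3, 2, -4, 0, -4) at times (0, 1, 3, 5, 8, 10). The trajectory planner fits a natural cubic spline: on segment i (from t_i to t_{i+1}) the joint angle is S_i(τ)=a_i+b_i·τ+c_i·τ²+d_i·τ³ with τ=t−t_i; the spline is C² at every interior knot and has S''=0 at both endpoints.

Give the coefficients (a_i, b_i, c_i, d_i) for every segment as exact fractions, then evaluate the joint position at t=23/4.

  seg 0: a=0 b=39095/11292 c=0 d=-5219/11292
  seg 1: a=3 b=11719/5646 c=-5219/3764 d=1115/22584
  seg 2: a=2 b=-8125/2823 c=-1026/941 d=1453/2823
  seg 3: a=-4 b=-3001/2823 c=1880/941 d=-3385/8469
  seg 4: a=0 b=374/2823 c=-1505/941 d=1505/5646
S(23/4) = -231387/60224

Δ: Δ0=3, Δ1=-1/2, Δ2=-3, Δ3=4/3, Δ4=-2
row 1: diag=6, rhs=-21; c'=1/3, d'=-7/2
row 2: denom=8−2·1/3=22/3; d'=(-15−2·-7/2)/(22/3)=-12/11
row 3: denom=10−2·3/11=104/11; d'=(26−2·-12/11)/(104/11)=155/52
row 4: denom=10−3·33/104=941/104; d'=(-20−3·155/52)/(941/104)=-3010/941
back: M4=-3010/941
back: M3=155/52−33/104·-3010/941=3760/941
back: M2=-12/11−3/11·3760/941=-2052/941
back: M1=-7/2−1/3·-2052/941=-5219/1882
M: M0=0, M1=-5219/1882, M2=-2052/941, M3=3760/941, M4=-3010/941, M5=0
seg 0: a=0, c=M0/2=0, d=(M1−M0)/(6·1)=-5219/11292, b=Δ0−h0·(2M0+M1)/6=39095/11292
seg 1: a=3, c=M1/2=-5219/3764, d=(M2−M1)/(6·2)=1115/22584, b=Δ1−h1·(2M1+M2)/6=11719/5646
seg 2: a=2, c=M2/2=-1026/941, d=(M3−M2)/(6·2)=1453/2823, b=Δ2−h2·(2M2+M3)/6=-8125/2823
seg 3: a=-4, c=M3/2=1880/941, d=(M4−M3)/(6·3)=-3385/8469, b=Δ3−h3·(2M3+M4)/6=-3001/2823
seg 4: a=0, c=M4/2=-1505/941, d=(M5−M4)/(6·2)=1505/5646, b=Δ4−h4·(2M4+M5)/6=374/2823
t_q=23/4 → seg 3, τ=3/4; S=-4+-3001/2823·τ+1880/941·τ²+-3385/8469·τ³=-231387/60224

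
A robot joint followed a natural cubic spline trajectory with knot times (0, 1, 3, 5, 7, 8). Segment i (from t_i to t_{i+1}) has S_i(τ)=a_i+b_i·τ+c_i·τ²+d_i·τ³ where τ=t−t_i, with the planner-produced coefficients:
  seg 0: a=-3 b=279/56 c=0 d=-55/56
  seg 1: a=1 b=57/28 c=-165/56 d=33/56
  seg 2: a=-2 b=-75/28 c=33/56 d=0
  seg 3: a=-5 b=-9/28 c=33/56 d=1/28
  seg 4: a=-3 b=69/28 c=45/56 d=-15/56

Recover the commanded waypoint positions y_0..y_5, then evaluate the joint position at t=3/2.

y_0=-3 y_1=1 y_2=-2 y_3=-5 y_4=-3 y_5=0
S(3/2) = 607/448

y_0 = S_0(0) = a_0 = -3
y_1 = S_1(0) = a_1 = 1
y_2 = S_2(0) = a_2 = -2
y_3 = S_3(0) = a_3 = -5
y_4 = S_4(0) = a_4 = -3
y_5 = S_4(1) = 0
t_q=3/2 is in segment 1 (τ=1/2); S_1(τ)=607/448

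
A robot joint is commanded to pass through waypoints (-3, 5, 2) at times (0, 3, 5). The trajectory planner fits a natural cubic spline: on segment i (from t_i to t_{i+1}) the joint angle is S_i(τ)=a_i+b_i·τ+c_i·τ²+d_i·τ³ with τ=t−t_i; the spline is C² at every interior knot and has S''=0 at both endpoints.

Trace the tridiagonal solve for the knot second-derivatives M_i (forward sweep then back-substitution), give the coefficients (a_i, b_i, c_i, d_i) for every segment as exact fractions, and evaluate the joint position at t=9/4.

Δ: Δ0=8/3, Δ1=-3/2
row 1: diag=10, rhs=-25; c'=1/5, d'=-5/2
back: M1=-5/2
M: M0=0, M1=-5/2, M2=0
seg 0: a=-3, c=M0/2=0, d=(M1−M0)/(6·3)=-5/36, b=Δ0−h0·(2M0+M1)/6=47/12
seg 1: a=5, c=M1/2=-5/4, d=(M2−M1)/(6·2)=5/24, b=Δ1−h1·(2M1+M2)/6=1/6
t_q=9/4 → seg 0, τ=9/4; S=-3+47/12·τ+0·τ²+-5/36·τ³=1083/256

  seg 0: a=-3 b=47/12 c=0 d=-5/36
  seg 1: a=5 b=1/6 c=-5/4 d=5/24
S(9/4) = 1083/256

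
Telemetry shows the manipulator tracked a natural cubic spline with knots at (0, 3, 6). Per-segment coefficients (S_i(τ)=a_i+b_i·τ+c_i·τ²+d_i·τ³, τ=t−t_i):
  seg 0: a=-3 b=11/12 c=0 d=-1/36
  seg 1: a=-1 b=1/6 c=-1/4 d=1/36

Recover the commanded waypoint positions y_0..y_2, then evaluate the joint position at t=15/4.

y_0=-3 y_1=-1 y_2=-2
S(15/4) = -257/256

y_0 = S_0(0) = a_0 = -3
y_1 = S_1(0) = a_1 = -1
y_2 = S_1(3) = -2
t_q=15/4 is in segment 1 (τ=3/4); S_1(τ)=-257/256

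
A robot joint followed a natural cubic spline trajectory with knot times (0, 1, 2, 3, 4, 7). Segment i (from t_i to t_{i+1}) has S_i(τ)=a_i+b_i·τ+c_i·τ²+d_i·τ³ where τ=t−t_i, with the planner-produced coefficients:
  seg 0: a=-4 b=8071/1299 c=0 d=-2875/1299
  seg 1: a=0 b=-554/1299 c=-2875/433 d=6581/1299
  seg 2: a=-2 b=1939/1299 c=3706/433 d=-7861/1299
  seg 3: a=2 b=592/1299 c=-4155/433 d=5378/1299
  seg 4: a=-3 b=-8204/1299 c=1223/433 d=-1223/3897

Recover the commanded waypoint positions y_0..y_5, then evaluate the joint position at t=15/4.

y_0 = S_0(0) = a_0 = -4
y_1 = S_1(0) = a_1 = 0
y_2 = S_2(0) = a_2 = -2
y_3 = S_3(0) = a_3 = 2
y_4 = S_4(0) = a_4 = -3
y_5 = S_4(3) = -5
t_q=15/4 is in segment 3 (τ=3/4); S_3(τ)=-18141/13856

y_0=-4 y_1=0 y_2=-2 y_3=2 y_4=-3 y_5=-5
S(15/4) = -18141/13856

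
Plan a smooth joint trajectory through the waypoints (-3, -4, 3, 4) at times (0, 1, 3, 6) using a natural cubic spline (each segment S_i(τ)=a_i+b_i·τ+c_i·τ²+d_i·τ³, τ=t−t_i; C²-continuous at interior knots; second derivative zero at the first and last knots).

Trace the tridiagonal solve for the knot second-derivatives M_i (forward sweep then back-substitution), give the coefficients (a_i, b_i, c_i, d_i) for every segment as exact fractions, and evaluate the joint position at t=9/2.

  seg 0: a=-3 b=-23/12 c=0 d=11/12
  seg 1: a=-4 b=5/6 c=11/4 d=-17/24
  seg 2: a=3 b=10/3 c=-3/2 d=1/6
S(9/2) = 83/16

Δ: Δ0=-1, Δ1=7/2, Δ2=1/3
row 1: diag=6, rhs=27; c'=1/3, d'=9/2
row 2: denom=10−2·1/3=28/3; d'=(-19−2·9/2)/(28/3)=-3
back: M2=-3
back: M1=9/2−1/3·-3=11/2
M: M0=0, M1=11/2, M2=-3, M3=0
seg 0: a=-3, c=M0/2=0, d=(M1−M0)/(6·1)=11/12, b=Δ0−h0·(2M0+M1)/6=-23/12
seg 1: a=-4, c=M1/2=11/4, d=(M2−M1)/(6·2)=-17/24, b=Δ1−h1·(2M1+M2)/6=5/6
seg 2: a=3, c=M2/2=-3/2, d=(M3−M2)/(6·3)=1/6, b=Δ2−h2·(2M2+M3)/6=10/3
t_q=9/2 → seg 2, τ=3/2; S=3+10/3·τ+-3/2·τ²+1/6·τ³=83/16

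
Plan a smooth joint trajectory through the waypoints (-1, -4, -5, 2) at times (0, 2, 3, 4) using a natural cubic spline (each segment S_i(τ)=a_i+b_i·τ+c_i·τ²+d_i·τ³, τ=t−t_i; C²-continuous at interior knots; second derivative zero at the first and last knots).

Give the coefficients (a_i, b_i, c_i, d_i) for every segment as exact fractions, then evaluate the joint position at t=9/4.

Δ: Δ0=-3/2, Δ1=-1, Δ2=7
row 1: diag=6, rhs=3; c'=1/6, d'=1/2
row 2: denom=4−1·1/6=23/6; d'=(48−1·1/2)/(23/6)=285/23
back: M2=285/23
back: M1=1/2−1/6·285/23=-36/23
M: M0=0, M1=-36/23, M2=285/23, M3=0
seg 0: a=-1, c=M0/2=0, d=(M1−M0)/(6·2)=-3/23, b=Δ0−h0·(2M0+M1)/6=-45/46
seg 1: a=-4, c=M1/2=-18/23, d=(M2−M1)/(6·1)=107/46, b=Δ1−h1·(2M1+M2)/6=-117/46
seg 2: a=-5, c=M2/2=285/46, d=(M3−M2)/(6·1)=-95/46, b=Δ2−h2·(2M2+M3)/6=66/23
t_q=9/4 → seg 1, τ=1/4; S=-4+-117/46·τ+-18/23·τ²+107/46·τ³=-595/128

  seg 0: a=-1 b=-45/46 c=0 d=-3/23
  seg 1: a=-4 b=-117/46 c=-18/23 d=107/46
  seg 2: a=-5 b=66/23 c=285/46 d=-95/46
S(9/4) = -595/128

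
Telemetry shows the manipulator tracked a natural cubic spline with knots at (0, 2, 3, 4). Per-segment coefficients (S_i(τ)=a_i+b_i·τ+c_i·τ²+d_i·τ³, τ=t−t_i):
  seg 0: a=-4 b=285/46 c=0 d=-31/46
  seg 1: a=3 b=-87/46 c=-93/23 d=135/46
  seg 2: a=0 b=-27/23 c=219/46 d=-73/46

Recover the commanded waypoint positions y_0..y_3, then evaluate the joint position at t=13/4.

y_0 = S_0(0) = a_0 = -4
y_1 = S_1(0) = a_1 = 3
y_2 = S_2(0) = a_2 = 0
y_3 = S_2(1) = 2
t_q=13/4 is in segment 2 (τ=1/4); S_2(τ)=-61/2944

y_0=-4 y_1=3 y_2=0 y_3=2
S(13/4) = -61/2944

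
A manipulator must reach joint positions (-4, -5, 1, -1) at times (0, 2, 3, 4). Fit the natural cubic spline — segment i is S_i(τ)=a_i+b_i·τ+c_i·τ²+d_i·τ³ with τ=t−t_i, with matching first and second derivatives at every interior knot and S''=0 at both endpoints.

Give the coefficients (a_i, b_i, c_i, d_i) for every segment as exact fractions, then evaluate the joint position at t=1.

Δ: Δ0=-1/2, Δ1=6, Δ2=-2
row 1: diag=6, rhs=39; c'=1/6, d'=13/2
row 2: denom=4−1·1/6=23/6; d'=(-48−1·13/2)/(23/6)=-327/23
back: M2=-327/23
back: M1=13/2−1/6·-327/23=204/23
M: M0=0, M1=204/23, M2=-327/23, M3=0
seg 0: a=-4, c=M0/2=0, d=(M1−M0)/(6·2)=17/23, b=Δ0−h0·(2M0+M1)/6=-159/46
seg 1: a=-5, c=M1/2=102/23, d=(M2−M1)/(6·1)=-177/46, b=Δ1−h1·(2M1+M2)/6=249/46
seg 2: a=1, c=M2/2=-327/46, d=(M3−M2)/(6·1)=109/46, b=Δ2−h2·(2M2+M3)/6=63/23
t_q=1 → seg 0, τ=1; S=-4+-159/46·τ+0·τ²+17/23·τ³=-309/46

  seg 0: a=-4 b=-159/46 c=0 d=17/23
  seg 1: a=-5 b=249/46 c=102/23 d=-177/46
  seg 2: a=1 b=63/23 c=-327/46 d=109/46
S(1) = -309/46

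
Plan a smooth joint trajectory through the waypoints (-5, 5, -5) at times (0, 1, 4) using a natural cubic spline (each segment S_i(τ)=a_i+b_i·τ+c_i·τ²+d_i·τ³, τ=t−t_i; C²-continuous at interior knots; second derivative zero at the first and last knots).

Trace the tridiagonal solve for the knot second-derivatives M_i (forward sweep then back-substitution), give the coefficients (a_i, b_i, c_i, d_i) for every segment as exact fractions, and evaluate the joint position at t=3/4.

  seg 0: a=-5 b=35/3 c=0 d=-5/3
  seg 1: a=5 b=20/3 c=-5 d=5/9
S(3/4) = 195/64

Δ: Δ0=10, Δ1=-10/3
row 1: diag=8, rhs=-80; c'=3/8, d'=-10
back: M1=-10
M: M0=0, M1=-10, M2=0
seg 0: a=-5, c=M0/2=0, d=(M1−M0)/(6·1)=-5/3, b=Δ0−h0·(2M0+M1)/6=35/3
seg 1: a=5, c=M1/2=-5, d=(M2−M1)/(6·3)=5/9, b=Δ1−h1·(2M1+M2)/6=20/3
t_q=3/4 → seg 0, τ=3/4; S=-5+35/3·τ+0·τ²+-5/3·τ³=195/64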